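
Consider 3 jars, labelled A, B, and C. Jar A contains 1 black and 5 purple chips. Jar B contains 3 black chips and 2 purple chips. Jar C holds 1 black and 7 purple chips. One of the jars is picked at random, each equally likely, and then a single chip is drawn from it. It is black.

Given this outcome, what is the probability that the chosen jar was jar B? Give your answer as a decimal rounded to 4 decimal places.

Under each hypothesis, the probability of this draw is: P(data | jar A) = (1/6) = 1/6; P(data | jar B) = (3/5) = 3/5; P(data | jar C) = (1/8) = 1/8.
The prior-weighted likelihoods are 1/3 · 1/6 = 1/18, 1/3 · 3/5 = 1/5, 1/3 · 1/8 = 1/24; summing to 107/360.
Therefore the posterior P(jar B | data) = (1/5) / (107/360) = 72/107.

0.6729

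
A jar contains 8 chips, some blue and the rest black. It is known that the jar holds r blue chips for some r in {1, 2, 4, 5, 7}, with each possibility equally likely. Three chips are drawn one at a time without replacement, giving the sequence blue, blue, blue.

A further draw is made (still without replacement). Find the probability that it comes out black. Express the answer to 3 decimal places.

0.331

Compute the likelihood of the observed sequence for each case: P(data | r = 1) = (1/8)(0/7) = 0; P(data | r = 2) = (2/8)(1/7)(0/6) = 0; P(data | r = 4) = (4/8)(3/7)(2/6) = 1/14; P(data | r = 5) = (5/8)(4/7)(3/6) = 5/28; P(data | r = 7) = (7/8)(6/7)(5/6) = 5/8.
Multiplying each by its prior: 1/5 · 0 = 0, 1/5 · 0 = 0, 1/5 · 1/14 = 1/70, 1/5 · 5/28 = 1/28, 1/5 · 5/8 = 1/8; summing to 7/40.
Normalising, the posterior is P(r = 1 | data) = 0, P(r = 2 | data) = 0, P(r = 4 | data) = 4/49, P(r = 5 | data) = 10/49, P(r = 7 | data) = 5/7.
Averaging over the posterior, P(black next | data) = (4/5)(4/49) + (3/5)(10/49) + (1/5)(5/7) = 81/245.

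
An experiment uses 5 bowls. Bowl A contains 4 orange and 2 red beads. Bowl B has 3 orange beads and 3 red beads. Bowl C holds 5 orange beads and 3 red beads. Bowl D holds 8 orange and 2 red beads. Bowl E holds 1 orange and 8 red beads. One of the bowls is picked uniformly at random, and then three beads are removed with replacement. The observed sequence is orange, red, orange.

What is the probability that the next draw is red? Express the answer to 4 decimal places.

For each hypothesis, P(data | H) works out to: P(data | bowl A) = (4/6)(2/6)(4/6) = 0.14815; P(data | bowl B) = (3/6)(3/6)(3/6) = 0.125; P(data | bowl C) = (5/8)(3/8)(5/8) = 0.14648; P(data | bowl D) = (8/10)(2/10)(8/10) = 0.128; P(data | bowl E) = (1/9)(8/9)(1/9) = 0.010974.
The prior-weighted likelihoods are 1/5 · 0.14815 = 0.02963, 1/5 · 0.125 = 0.025, 1/5 · 0.14648 = 0.029297, 1/5 · 0.128 = 0.0256, 1/5 · 0.010974 = 0.0021948; these sum to 0.11172.
Dividing through by the total gives posterior P(bowl A | data) = 0.26521, P(bowl B | data) = 0.22377, P(bowl C | data) = 0.26223, P(bowl D | data) = 0.22914, P(bowl E | data) = 0.019645.
So P(red next | data) = Σ P(red next | H) P(H | data) = (1/3)(0.26521) + (1/2)(0.22377) + (3/8)(0.26223) + (1/5)(0.22914) + (8/9)(0.019645) = 0.36192.

0.3619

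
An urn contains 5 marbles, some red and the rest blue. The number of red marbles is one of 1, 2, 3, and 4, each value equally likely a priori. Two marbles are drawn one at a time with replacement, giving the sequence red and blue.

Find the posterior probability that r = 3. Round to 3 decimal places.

For each hypothesis, P(data | H) works out to: P(data | r = 1) = (1/5)(4/5) = 4/25; P(data | r = 2) = (2/5)(3/5) = 6/25; P(data | r = 3) = (3/5)(2/5) = 6/25; P(data | r = 4) = (4/5)(1/5) = 4/25.
The prior-weighted likelihoods are 1/4 · 4/25 = 1/25, 1/4 · 6/25 = 3/50, 1/4 · 6/25 = 3/50, 1/4 · 4/25 = 1/25; these sum to 1/5.
So P(r = 3 | data) = (3/50) / (1/5) = 3/10.

0.300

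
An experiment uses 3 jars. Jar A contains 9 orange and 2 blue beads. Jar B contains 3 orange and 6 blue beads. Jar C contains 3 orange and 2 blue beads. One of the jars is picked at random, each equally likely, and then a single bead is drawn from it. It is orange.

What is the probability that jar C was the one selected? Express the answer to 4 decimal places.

Compute the likelihood of this draw for each case: P(data | jar A) = (9/11) = 9/11; P(data | jar B) = (3/9) = 1/3; P(data | jar C) = (3/5) = 3/5.
Weighting by the prior gives 1/3 · 9/11 = 3/11, 1/3 · 1/3 = 1/9, 1/3 · 3/5 = 1/5; with total 289/495.
Hence P(jar C | data) = (1/5) / (289/495) = 99/289.

0.3426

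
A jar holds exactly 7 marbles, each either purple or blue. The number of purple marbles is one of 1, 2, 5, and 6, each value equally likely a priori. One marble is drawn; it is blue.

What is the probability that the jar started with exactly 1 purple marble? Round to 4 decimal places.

Compute the likelihood of this draw for each case: P(data | r = 1) = (6/7) = 6/7; P(data | r = 2) = (5/7) = 5/7; P(data | r = 5) = (2/7) = 2/7; P(data | r = 6) = (1/7) = 1/7.
The prior-weighted likelihoods are 1/4 · 6/7 = 3/14, 1/4 · 5/7 = 5/28, 1/4 · 2/7 = 1/14, 1/4 · 1/7 = 1/28; with total 1/2.
By Bayes' rule, P(r = 1 | data) = (3/14) / (1/2) = 3/7.

0.4286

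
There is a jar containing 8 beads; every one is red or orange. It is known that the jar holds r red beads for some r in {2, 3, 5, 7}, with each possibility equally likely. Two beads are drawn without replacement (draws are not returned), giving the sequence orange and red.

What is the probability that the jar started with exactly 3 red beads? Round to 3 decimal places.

0.306

Under each hypothesis, the probability of the observed sequence is: P(data | r = 2) = (6/8)(2/7) = 3/14; P(data | r = 3) = (5/8)(3/7) = 15/56; P(data | r = 5) = (3/8)(5/7) = 15/56; P(data | r = 7) = (1/8)(7/7) = 1/8.
Multiplying each by its prior: 1/4 · 3/14 = 3/56, 1/4 · 15/56 = 15/224, 1/4 · 15/56 = 15/224, 1/4 · 1/8 = 1/32; these sum to 7/32.
Hence P(r = 3 | data) = (15/224) / (7/32) = 15/49.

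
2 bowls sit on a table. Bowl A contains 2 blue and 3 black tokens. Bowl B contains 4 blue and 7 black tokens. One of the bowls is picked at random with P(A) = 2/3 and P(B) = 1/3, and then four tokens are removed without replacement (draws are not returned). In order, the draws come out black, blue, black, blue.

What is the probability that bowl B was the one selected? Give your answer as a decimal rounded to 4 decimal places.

0.2414

Under each hypothesis, the probability of the observed sequence is: P(data | bowl A) = (3/5)(2/4)(2/3)(1/2) = 1/10; P(data | bowl B) = (7/11)(4/10)(6/9)(3/8) = 7/110.
The prior-weighted likelihoods are 2/3 · 1/10 = 1/15, 1/3 · 7/110 = 7/330; with total 29/330.
Hence P(bowl B | data) = (7/330) / (29/330) = 7/29.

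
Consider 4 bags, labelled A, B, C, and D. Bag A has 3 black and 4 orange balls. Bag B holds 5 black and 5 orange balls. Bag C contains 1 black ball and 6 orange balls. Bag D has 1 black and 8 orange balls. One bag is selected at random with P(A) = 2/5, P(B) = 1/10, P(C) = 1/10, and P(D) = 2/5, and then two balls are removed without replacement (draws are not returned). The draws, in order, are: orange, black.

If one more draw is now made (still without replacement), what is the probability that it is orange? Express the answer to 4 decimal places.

The likelihood of the observed sequence under each hypothesis: P(data | bag A) = (4/7)(3/6) = 0.28571; P(data | bag B) = (5/10)(5/9) = 0.27778; P(data | bag C) = (6/7)(1/6) = 0.14286; P(data | bag D) = (8/9)(1/8) = 0.11111.
Weighting by the prior gives 2/5 · 0.28571 = 0.11429, 1/10 · 0.27778 = 0.027778, 1/10 · 0.14286 = 0.014286, 2/5 · 0.11111 = 0.044444; with total 0.20079.
Normalising, the posterior is P(bag A | data) = 0.56917, P(bag B | data) = 0.13834, P(bag C | data) = 0.071146, P(bag D | data) = 0.22134.
The predictive probability is P(orange next | data) = (3/5)(0.56917) + (1/2)(0.13834) + (1)(0.071146) + (1)(0.22134) = 0.70316.

0.7032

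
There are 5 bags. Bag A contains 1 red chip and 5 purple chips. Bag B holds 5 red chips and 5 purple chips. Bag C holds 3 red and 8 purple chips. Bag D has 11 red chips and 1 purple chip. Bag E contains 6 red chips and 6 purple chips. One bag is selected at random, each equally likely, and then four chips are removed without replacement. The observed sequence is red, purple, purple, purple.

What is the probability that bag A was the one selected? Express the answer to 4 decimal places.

0.4025

Compute the likelihood of the observed sequence for each case: P(data | bag A) = (1/6)(5/5)(4/4)(3/3) = 0.16667; P(data | bag B) = (5/10)(5/9)(4/8)(3/7) = 0.059524; P(data | bag C) = (3/11)(8/10)(7/9)(6/8) = 0.12727; P(data | bag D) = (11/12)(1/11)(0/10) = 0; P(data | bag E) = (6/12)(6/11)(5/10)(4/9) = 0.060606.
Multiplying each by its prior: 1/5 · 0.16667 = 0.033333, 1/5 · 0.059524 = 0.011905, 1/5 · 0.12727 = 0.025455, 1/5 · 0 = 0, 1/5 · 0.060606 = 0.012121; these sum to 0.082814.
Hence P(bag A | data) = (0.033333) / (0.082814) = 0.40251.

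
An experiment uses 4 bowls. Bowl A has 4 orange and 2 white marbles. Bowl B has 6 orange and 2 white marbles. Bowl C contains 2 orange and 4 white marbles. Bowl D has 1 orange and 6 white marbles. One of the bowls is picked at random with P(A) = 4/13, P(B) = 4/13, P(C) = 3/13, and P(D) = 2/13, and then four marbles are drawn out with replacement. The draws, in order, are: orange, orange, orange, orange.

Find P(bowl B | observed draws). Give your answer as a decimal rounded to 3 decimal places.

For each hypothesis, P(data | H) works out to: P(data | bowl A) = (4/6)(4/6)(4/6)(4/6) = 0.19753; P(data | bowl B) = (6/8)(6/8)(6/8)(6/8) = 0.31641; P(data | bowl C) = (2/6)(2/6)(2/6)(2/6) = 0.012346; P(data | bowl D) = (1/7)(1/7)(1/7)(1/7) = 0.00041649.
The prior-weighted likelihoods are 4/13 · 0.19753 = 0.060779, 4/13 · 0.31641 = 0.097356, 3/13 · 0.012346 = 0.002849, 2/13 · 0.00041649 = 6.4076e-05; these sum to 0.16105.
Hence P(bowl B | data) = (0.097356) / (0.16105) = 0.60452.

0.605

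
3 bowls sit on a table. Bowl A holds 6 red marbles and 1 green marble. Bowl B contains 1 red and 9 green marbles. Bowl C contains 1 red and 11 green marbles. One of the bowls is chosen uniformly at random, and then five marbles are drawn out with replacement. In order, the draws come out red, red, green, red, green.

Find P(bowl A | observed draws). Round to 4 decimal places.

Under each hypothesis, the probability of the observed sequence is: P(data | bowl A) = (6/7)(6/7)(1/7)(6/7)(1/7) = 0.012852; P(data | bowl B) = (1/10)(1/10)(9/10)(1/10)(9/10) = 0.00081; P(data | bowl C) = (1/12)(1/12)(11/12)(1/12)(11/12) = 0.00048627.
Weighting by the prior gives 1/3 · 0.012852 = 0.0042839, 1/3 · 0.00081 = 0.00027, 1/3 · 0.00048627 = 0.00016209; summing to 0.004716.
Hence P(bowl A | data) = (0.0042839) / (0.004716) = 0.90838.

0.9084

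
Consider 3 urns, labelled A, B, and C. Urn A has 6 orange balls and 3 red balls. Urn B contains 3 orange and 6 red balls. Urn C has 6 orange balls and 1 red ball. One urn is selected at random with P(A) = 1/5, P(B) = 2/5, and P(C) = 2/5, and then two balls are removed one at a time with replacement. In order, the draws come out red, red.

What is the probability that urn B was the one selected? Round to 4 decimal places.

0.8540

The likelihood of the observed sequence under each hypothesis: P(data | urn A) = (3/9)(3/9) = 1/9; P(data | urn B) = (6/9)(6/9) = 4/9; P(data | urn C) = (1/7)(1/7) = 1/49.
Multiplying each by its prior: 1/5 · 1/9 = 1/45, 2/5 · 4/9 = 8/45, 2/5 · 1/49 = 2/245; with total 51/245.
By Bayes' rule, P(urn B | data) = (8/45) / (51/245) = 392/459.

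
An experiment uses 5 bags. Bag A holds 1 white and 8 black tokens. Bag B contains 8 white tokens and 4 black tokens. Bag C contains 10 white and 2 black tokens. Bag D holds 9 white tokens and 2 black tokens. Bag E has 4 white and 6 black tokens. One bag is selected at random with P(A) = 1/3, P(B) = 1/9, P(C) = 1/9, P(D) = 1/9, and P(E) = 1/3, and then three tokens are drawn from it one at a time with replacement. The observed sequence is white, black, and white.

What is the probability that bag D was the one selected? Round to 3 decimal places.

0.172

Under each hypothesis, the probability of the observed sequence is: P(data | bag A) = (1/9)(8/9)(1/9) = 0.010974; P(data | bag B) = (8/12)(4/12)(8/12) = 0.14815; P(data | bag C) = (10/12)(2/12)(10/12) = 0.11574; P(data | bag D) = (9/11)(2/11)(9/11) = 0.12171; P(data | bag E) = (4/10)(6/10)(4/10) = 0.096.
The prior-weighted likelihoods are 1/3 · 0.010974 = 0.003658, 1/9 · 0.14815 = 0.016461, 1/9 · 0.11574 = 0.01286, 1/9 · 0.12171 = 0.013524, 1/3 · 0.096 = 0.032; these sum to 0.078503.
Therefore the posterior P(bag D | data) = (0.013524) / (0.078503) = 0.17227.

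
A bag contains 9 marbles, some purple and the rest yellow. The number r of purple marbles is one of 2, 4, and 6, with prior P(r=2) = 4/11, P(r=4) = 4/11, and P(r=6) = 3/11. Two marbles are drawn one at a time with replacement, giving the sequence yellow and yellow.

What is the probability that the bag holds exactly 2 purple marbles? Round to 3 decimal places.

0.607

The likelihood of the observed sequence under each hypothesis: P(data | r = 2) = (7/9)(7/9) = 49/81; P(data | r = 4) = (5/9)(5/9) = 25/81; P(data | r = 6) = (3/9)(3/9) = 1/9.
Multiplying each by its prior: 4/11 · 49/81 = 196/891, 4/11 · 25/81 = 100/891, 3/11 · 1/9 = 1/33; summing to 323/891.
Therefore the posterior P(r = 2 | data) = (196/891) / (323/891) = 196/323.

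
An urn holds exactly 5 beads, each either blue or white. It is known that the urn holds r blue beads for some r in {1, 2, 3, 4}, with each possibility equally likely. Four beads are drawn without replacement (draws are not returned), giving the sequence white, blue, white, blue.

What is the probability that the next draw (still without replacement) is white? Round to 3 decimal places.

0.500

The likelihood of the observed sequence under each hypothesis: P(data | r = 1) = (4/5)(1/4)(3/3)(0/2) = 0; P(data | r = 2) = (3/5)(2/4)(2/3)(1/2) = 1/10; P(data | r = 3) = (2/5)(3/4)(1/3)(2/2) = 1/10; P(data | r = 4) = (1/5)(4/4)(0/3) = 0.
Weighting by the prior gives 1/4 · 0 = 0, 1/4 · 1/10 = 1/40, 1/4 · 1/10 = 1/40, 1/4 · 0 = 0; these sum to 1/20.
Dividing through by the total gives posterior P(r = 1 | data) = 0, P(r = 2 | data) = 1/2, P(r = 3 | data) = 1/2, P(r = 4 | data) = 0.
The predictive probability is P(white next | data) = (1)(1/2) + (0)(1/2) = 1/2.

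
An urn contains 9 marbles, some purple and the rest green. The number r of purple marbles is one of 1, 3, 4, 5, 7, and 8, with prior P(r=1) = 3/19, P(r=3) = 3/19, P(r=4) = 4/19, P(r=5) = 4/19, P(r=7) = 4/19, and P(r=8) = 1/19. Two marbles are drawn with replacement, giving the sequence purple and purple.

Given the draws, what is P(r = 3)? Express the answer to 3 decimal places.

0.059

The likelihood of the observed sequence under each hypothesis: P(data | r = 1) = (1/9)(1/9) = 0.012346; P(data | r = 3) = (3/9)(3/9) = 0.11111; P(data | r = 4) = (4/9)(4/9) = 0.19753; P(data | r = 5) = (5/9)(5/9) = 0.30864; P(data | r = 7) = (7/9)(7/9) = 0.60494; P(data | r = 8) = (8/9)(8/9) = 0.79012.
The prior-weighted likelihoods are 3/19 · 0.012346 = 0.0019493, 3/19 · 0.11111 = 0.017544, 4/19 · 0.19753 = 0.041585, 4/19 · 0.30864 = 0.064977, 4/19 · 0.60494 = 0.12736, 1/19 · 0.79012 = 0.041585; with total 0.295.
Hence P(r = 3 | data) = (0.017544) / (0.295) = 0.059471.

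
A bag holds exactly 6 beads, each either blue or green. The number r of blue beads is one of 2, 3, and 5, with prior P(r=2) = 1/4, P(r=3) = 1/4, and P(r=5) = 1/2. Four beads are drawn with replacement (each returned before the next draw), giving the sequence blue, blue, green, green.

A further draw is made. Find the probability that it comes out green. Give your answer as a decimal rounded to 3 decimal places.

0.469

The likelihood of the observed sequence under each hypothesis: P(data | r = 2) = (2/6)(2/6)(4/6)(4/6) = 0.049383; P(data | r = 3) = (3/6)(3/6)(3/6)(3/6) = 0.0625; P(data | r = 5) = (5/6)(5/6)(1/6)(1/6) = 0.01929.
The prior-weighted likelihoods are 1/4 · 0.049383 = 0.012346, 1/4 · 0.0625 = 0.015625, 1/2 · 0.01929 = 0.0096451; these sum to 0.037616.
Normalising, the posterior is P(r = 2 | data) = 0.32821, P(r = 3 | data) = 0.41538, P(r = 5 | data) = 0.25641.
Averaging over the posterior, P(green next | data) = (2/3)(0.32821) + (1/2)(0.41538) + (1/6)(0.25641) = 0.46923.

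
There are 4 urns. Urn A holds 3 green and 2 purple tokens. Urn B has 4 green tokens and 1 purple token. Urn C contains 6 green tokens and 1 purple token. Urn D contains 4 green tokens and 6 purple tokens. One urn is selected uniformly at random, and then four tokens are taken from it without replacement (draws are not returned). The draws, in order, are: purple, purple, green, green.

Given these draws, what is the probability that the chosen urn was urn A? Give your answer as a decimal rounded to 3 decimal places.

0.583

The likelihood of the observed sequence under each hypothesis: P(data | urn A) = (2/5)(1/4)(3/3)(2/2) = 1/10; P(data | urn B) = (1/5)(0/4) = 0; P(data | urn C) = (1/7)(0/6) = 0; P(data | urn D) = (6/10)(5/9)(4/8)(3/7) = 1/14.
Weighting by the prior gives 1/4 · 1/10 = 1/40, 1/4 · 0 = 0, 1/4 · 0 = 0, 1/4 · 1/14 = 1/56; summing to 3/70.
Therefore the posterior P(urn A | data) = (1/40) / (3/70) = 7/12.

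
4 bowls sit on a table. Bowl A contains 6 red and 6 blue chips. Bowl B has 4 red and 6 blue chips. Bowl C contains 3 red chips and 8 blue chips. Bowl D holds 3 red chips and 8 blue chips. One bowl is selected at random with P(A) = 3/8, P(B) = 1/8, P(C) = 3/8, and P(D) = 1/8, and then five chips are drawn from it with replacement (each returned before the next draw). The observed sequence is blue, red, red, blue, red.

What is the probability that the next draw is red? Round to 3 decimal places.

0.424

Under each hypothesis, the probability of the observed sequence is: P(data | bowl A) = (6/12)(6/12)(6/12)(6/12)(6/12) = 0.03125; P(data | bowl B) = (6/10)(4/10)(4/10)(6/10)(4/10) = 0.02304; P(data | bowl C) = (8/11)(3/11)(3/11)(8/11)(3/11) = 0.01073; P(data | bowl D) = (8/11)(3/11)(3/11)(8/11)(3/11) = 0.01073.
Multiplying each by its prior: 3/8 · 0.03125 = 0.011719, 1/8 · 0.02304 = 0.00288, 3/8 · 0.01073 = 0.0040236, 1/8 · 0.01073 = 0.0013412; summing to 0.019964.
Normalising, the posterior is P(bowl A | data) = 0.58701, P(bowl B | data) = 0.14426, P(bowl C | data) = 0.20155, P(bowl D | data) = 0.067182.
The predictive probability is P(red next | data) = (1/2)(0.58701) + (2/5)(0.14426) + (3/11)(0.20155) + (3/11)(0.067182) = 0.4245.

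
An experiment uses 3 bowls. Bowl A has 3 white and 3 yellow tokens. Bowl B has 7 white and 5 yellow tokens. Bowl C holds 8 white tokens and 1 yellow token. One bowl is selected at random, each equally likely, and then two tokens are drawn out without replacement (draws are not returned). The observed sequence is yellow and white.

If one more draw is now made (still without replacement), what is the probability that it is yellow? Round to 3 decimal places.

Under each hypothesis, the probability of the observed sequence is: P(data | bowl A) = (3/6)(3/5) = 0.3; P(data | bowl B) = (5/12)(7/11) = 0.26515; P(data | bowl C) = (1/9)(8/8) = 0.11111.
The prior-weighted likelihoods are 1/3 · 0.3 = 0.1, 1/3 · 0.26515 = 0.088384, 1/3 · 0.11111 = 0.037037; these sum to 0.22542.
Dividing through by the total gives posterior P(bowl A | data) = 0.44361, P(bowl B | data) = 0.39208, P(bowl C | data) = 0.1643.
Averaging over the posterior, P(yellow next | data) = (1/2)(0.44361) + (2/5)(0.39208) + (0)(0.1643) = 0.37864.

0.379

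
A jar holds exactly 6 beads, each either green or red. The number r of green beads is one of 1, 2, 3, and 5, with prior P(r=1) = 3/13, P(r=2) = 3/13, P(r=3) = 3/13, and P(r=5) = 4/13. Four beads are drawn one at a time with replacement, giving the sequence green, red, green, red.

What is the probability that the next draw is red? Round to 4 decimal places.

0.5388

For each hypothesis, P(data | H) works out to: P(data | r = 1) = (1/6)(5/6)(1/6)(5/6) = 0.01929; P(data | r = 2) = (2/6)(4/6)(2/6)(4/6) = 0.049383; P(data | r = 3) = (3/6)(3/6)(3/6)(3/6) = 0.0625; P(data | r = 5) = (5/6)(1/6)(5/6)(1/6) = 0.01929.
Weighting by the prior gives 3/13 · 0.01929 = 0.0044516, 3/13 · 0.049383 = 0.011396, 3/13 · 0.0625 = 0.014423, 4/13 · 0.01929 = 0.0059354; summing to 0.036206.
Dividing through by the total gives posterior P(r = 1 | data) = 0.12295, P(r = 2 | data) = 0.31475, P(r = 3 | data) = 0.39836, P(r = 5 | data) = 0.16393.
The predictive probability is P(red next | data) = (5/6)(0.12295) + (2/3)(0.31475) + (1/2)(0.39836) + (1/6)(0.16393) = 0.5388.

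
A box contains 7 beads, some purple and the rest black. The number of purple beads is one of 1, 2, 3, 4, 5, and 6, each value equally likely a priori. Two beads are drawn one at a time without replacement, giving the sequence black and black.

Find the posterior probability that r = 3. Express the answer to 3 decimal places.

For each hypothesis, P(data | H) works out to: P(data | r = 1) = (6/7)(5/6) = 5/7; P(data | r = 2) = (5/7)(4/6) = 10/21; P(data | r = 3) = (4/7)(3/6) = 2/7; P(data | r = 4) = (3/7)(2/6) = 1/7; P(data | r = 5) = (2/7)(1/6) = 1/21; P(data | r = 6) = (1/7)(0/6) = 0.
Weighting by the prior gives 1/6 · 5/7 = 5/42, 1/6 · 10/21 = 5/63, 1/6 · 2/7 = 1/21, 1/6 · 1/7 = 1/42, 1/6 · 1/21 = 1/126, 1/6 · 0 = 0; these sum to 5/18.
Hence P(r = 3 | data) = (1/21) / (5/18) = 6/35.

0.171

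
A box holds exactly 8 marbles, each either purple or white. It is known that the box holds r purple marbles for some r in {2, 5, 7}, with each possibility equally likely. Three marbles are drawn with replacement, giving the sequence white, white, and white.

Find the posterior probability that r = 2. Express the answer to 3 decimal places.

0.885

Compute the likelihood of the observed sequence for each case: P(data | r = 2) = (6/8)(6/8)(6/8) = 0.42188; P(data | r = 5) = (3/8)(3/8)(3/8) = 0.052734; P(data | r = 7) = (1/8)(1/8)(1/8) = 0.0019531.
Weighting by the prior gives 1/3 · 0.42188 = 0.14062, 1/3 · 0.052734 = 0.017578, 1/3 · 0.0019531 = 0.00065104; these sum to 0.15885.
By Bayes' rule, P(r = 2 | data) = (0.14062) / (0.15885) = 0.88525.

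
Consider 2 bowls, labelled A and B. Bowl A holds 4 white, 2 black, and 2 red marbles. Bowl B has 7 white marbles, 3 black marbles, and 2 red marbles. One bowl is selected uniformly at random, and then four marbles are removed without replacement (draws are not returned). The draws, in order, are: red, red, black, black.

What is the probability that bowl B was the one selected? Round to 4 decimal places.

For each hypothesis, P(data | H) works out to: P(data | bowl A) = (2/8)(1/7)(2/6)(1/5) = 0.002381; P(data | bowl B) = (2/12)(1/11)(3/10)(2/9) = 0.0010101.
The prior-weighted likelihoods are 1/2 · 0.002381 = 0.0011905, 1/2 · 0.0010101 = 0.00050505; these sum to 0.0016955.
So P(bowl B | data) = (0.00050505) / (0.0016955) = 0.29787.

0.2979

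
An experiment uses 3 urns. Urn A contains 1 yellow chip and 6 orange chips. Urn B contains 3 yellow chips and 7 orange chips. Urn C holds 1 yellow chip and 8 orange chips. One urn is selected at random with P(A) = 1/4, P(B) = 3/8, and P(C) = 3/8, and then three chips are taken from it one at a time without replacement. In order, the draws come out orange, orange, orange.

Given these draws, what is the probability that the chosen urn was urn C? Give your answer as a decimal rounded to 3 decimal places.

Under each hypothesis, the probability of the observed sequence is: P(data | urn A) = (6/7)(5/6)(4/5) = 4/7; P(data | urn B) = (7/10)(6/9)(5/8) = 7/24; P(data | urn C) = (8/9)(7/8)(6/7) = 2/3.
Multiplying each by its prior: 1/4 · 4/7 = 1/7, 3/8 · 7/24 = 7/64, 3/8 · 2/3 = 1/4; summing to 225/448.
Therefore the posterior P(urn C | data) = (1/4) / (225/448) = 112/225.

0.498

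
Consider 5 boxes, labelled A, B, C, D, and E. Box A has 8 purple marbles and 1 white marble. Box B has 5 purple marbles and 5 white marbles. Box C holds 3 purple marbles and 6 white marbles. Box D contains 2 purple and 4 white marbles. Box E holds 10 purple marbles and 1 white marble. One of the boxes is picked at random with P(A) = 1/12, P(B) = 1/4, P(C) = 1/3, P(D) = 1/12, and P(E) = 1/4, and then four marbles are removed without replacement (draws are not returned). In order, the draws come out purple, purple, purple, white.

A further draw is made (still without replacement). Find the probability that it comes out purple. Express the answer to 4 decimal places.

0.7268

Compute the likelihood of the observed sequence for each case: P(data | box A) = (8/9)(7/8)(6/7)(1/6) = 0.11111; P(data | box B) = (5/10)(4/9)(3/8)(5/7) = 0.059524; P(data | box C) = (3/9)(2/8)(1/7)(6/6) = 0.011905; P(data | box D) = (2/6)(1/5)(0/4) = 0; P(data | box E) = (10/11)(9/10)(8/9)(1/8) = 0.090909.
The prior-weighted likelihoods are 1/12 · 0.11111 = 0.0092593, 1/4 · 0.059524 = 0.014881, 1/3 · 0.011905 = 0.0039683, 1/12 · 0 = 0, 1/4 · 0.090909 = 0.022727; these sum to 0.050836.
Dividing through by the total gives posterior P(box A | data) = 0.18214, P(box B | data) = 0.29273, P(box C | data) = 0.07806, P(box D | data) = 0, P(box E | data) = 0.44707.
Averaging over the posterior, P(purple next | data) = (1)(0.18214) + (1/3)(0.29273) + (0)(0.07806) + (1)(0.44707) = 0.72679.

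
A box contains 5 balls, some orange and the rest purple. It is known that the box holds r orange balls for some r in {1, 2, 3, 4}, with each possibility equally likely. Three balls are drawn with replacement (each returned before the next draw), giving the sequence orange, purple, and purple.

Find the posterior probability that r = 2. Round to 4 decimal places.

Compute the likelihood of the observed sequence for each case: P(data | r = 1) = (1/5)(4/5)(4/5) = 16/125; P(data | r = 2) = (2/5)(3/5)(3/5) = 18/125; P(data | r = 3) = (3/5)(2/5)(2/5) = 12/125; P(data | r = 4) = (4/5)(1/5)(1/5) = 4/125.
The prior-weighted likelihoods are 1/4 · 16/125 = 4/125, 1/4 · 18/125 = 9/250, 1/4 · 12/125 = 3/125, 1/4 · 4/125 = 1/125; summing to 1/10.
Therefore the posterior P(r = 2 | data) = (9/250) / (1/10) = 9/25.

0.3600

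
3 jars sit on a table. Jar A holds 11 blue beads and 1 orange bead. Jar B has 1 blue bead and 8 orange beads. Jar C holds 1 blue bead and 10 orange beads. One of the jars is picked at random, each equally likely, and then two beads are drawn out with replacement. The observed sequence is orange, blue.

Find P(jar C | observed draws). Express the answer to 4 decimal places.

For each hypothesis, P(data | H) works out to: P(data | jar A) = (1/12)(11/12) = 0.076389; P(data | jar B) = (8/9)(1/9) = 0.098765; P(data | jar C) = (10/11)(1/11) = 0.082645.
The prior-weighted likelihoods are 1/3 · 0.076389 = 0.025463, 1/3 · 0.098765 = 0.032922, 1/3 · 0.082645 = 0.027548; summing to 0.085933.
So P(jar C | data) = (0.027548) / (0.085933) = 0.32058.

0.3206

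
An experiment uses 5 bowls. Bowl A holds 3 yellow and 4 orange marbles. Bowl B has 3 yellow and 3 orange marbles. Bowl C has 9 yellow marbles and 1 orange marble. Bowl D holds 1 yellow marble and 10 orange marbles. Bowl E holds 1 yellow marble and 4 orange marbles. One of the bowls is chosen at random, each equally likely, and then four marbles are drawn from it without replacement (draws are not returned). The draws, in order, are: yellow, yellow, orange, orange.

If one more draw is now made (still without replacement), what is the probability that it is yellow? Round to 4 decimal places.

The likelihood of the observed sequence under each hypothesis: P(data | bowl A) = (3/7)(2/6)(4/5)(3/4) = 3/35; P(data | bowl B) = (3/6)(2/5)(3/4)(2/3) = 1/10; P(data | bowl C) = (9/10)(8/9)(1/8)(0/7) = 0; P(data | bowl D) = (1/11)(0/10) = 0; P(data | bowl E) = (1/5)(0/4) = 0.
The prior-weighted likelihoods are 1/5 · 3/35 = 3/175, 1/5 · 1/10 = 1/50, 1/5 · 0 = 0, 1/5 · 0 = 0, 1/5 · 0 = 0; these sum to 13/350.
Dividing through by the total gives posterior P(bowl A | data) = 6/13, P(bowl B | data) = 7/13, P(bowl C | data) = 0, P(bowl D | data) = 0, P(bowl E | data) = 0.
The predictive probability is P(yellow next | data) = (1/3)(6/13) + (1/2)(7/13) = 11/26.

0.4231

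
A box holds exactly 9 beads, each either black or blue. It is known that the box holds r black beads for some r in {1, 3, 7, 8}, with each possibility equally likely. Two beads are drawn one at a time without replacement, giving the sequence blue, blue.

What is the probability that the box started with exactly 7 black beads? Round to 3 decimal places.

Compute the likelihood of the observed sequence for each case: P(data | r = 1) = (8/9)(7/8) = 7/9; P(data | r = 3) = (6/9)(5/8) = 5/12; P(data | r = 7) = (2/9)(1/8) = 1/36; P(data | r = 8) = (1/9)(0/8) = 0.
The prior-weighted likelihoods are 1/4 · 7/9 = 7/36, 1/4 · 5/12 = 5/48, 1/4 · 1/36 = 1/144, 1/4 · 0 = 0; with total 11/36.
So P(r = 7 | data) = (1/144) / (11/36) = 1/44.

0.023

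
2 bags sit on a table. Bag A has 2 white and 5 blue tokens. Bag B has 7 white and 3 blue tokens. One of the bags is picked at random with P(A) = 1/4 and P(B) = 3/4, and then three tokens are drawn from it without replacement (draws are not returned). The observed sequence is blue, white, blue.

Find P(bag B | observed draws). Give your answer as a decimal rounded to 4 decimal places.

For each hypothesis, P(data | H) works out to: P(data | bag A) = (5/7)(2/6)(4/5) = 0.19048; P(data | bag B) = (3/10)(7/9)(2/8) = 0.058333.
Multiplying each by its prior: 1/4 · 0.19048 = 0.047619, 3/4 · 0.058333 = 0.04375; summing to 0.091369.
Therefore the posterior P(bag B | data) = (0.04375) / (0.091369) = 0.47883.

0.4788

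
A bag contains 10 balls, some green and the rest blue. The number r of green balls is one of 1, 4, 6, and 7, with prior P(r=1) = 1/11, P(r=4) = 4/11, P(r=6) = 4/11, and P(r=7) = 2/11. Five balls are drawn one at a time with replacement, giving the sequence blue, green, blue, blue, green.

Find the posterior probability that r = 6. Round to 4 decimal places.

0.3489

Under each hypothesis, the probability of the observed sequence is: P(data | r = 1) = (9/10)(1/10)(9/10)(9/10)(1/10) = 0.00729; P(data | r = 4) = (6/10)(4/10)(6/10)(6/10)(4/10) = 0.03456; P(data | r = 6) = (4/10)(6/10)(4/10)(4/10)(6/10) = 0.02304; P(data | r = 7) = (3/10)(7/10)(3/10)(3/10)(7/10) = 0.01323.
The prior-weighted likelihoods are 1/11 · 0.00729 = 0.00066273, 4/11 · 0.03456 = 0.012567, 4/11 · 0.02304 = 0.0083782, 2/11 · 0.01323 = 0.0024055; with total 0.024014.
By Bayes' rule, P(r = 6 | data) = (0.0083782) / (0.024014) = 0.34889.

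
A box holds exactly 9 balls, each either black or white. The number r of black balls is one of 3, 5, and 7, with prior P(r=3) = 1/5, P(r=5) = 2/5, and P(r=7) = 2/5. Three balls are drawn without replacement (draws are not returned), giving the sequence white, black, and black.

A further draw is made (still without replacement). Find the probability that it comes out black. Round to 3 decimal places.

0.621

Under each hypothesis, the probability of the observed sequence is: P(data | r = 3) = (6/9)(3/8)(2/7) = 1/14; P(data | r = 5) = (4/9)(5/8)(4/7) = 10/63; P(data | r = 7) = (2/9)(7/8)(6/7) = 1/6.
Multiplying each by its prior: 1/5 · 1/14 = 1/70, 2/5 · 10/63 = 4/63, 2/5 · 1/6 = 1/15; summing to 13/90.
The posterior is then P(r = 3 | data) = 9/91, P(r = 5 | data) = 40/91, P(r = 7 | data) = 6/13.
Averaging over the posterior, P(black next | data) = (1/6)(9/91) + (1/2)(40/91) + (5/6)(6/13) = 113/182.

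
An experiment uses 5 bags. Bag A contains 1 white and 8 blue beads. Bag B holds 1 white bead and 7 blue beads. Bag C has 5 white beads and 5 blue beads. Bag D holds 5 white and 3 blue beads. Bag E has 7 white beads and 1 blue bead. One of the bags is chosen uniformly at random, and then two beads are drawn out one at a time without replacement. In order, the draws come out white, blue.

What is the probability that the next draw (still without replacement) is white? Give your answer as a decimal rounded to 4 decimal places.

0.4880

The likelihood of the observed sequence under each hypothesis: P(data | bag A) = (1/9)(8/8) = 0.11111; P(data | bag B) = (1/8)(7/7) = 0.125; P(data | bag C) = (5/10)(5/9) = 0.27778; P(data | bag D) = (5/8)(3/7) = 0.26786; P(data | bag E) = (7/8)(1/7) = 0.125.
Multiplying each by its prior: 1/5 · 0.11111 = 0.022222, 1/5 · 0.125 = 0.025, 1/5 · 0.27778 = 0.055556, 1/5 · 0.26786 = 0.053571, 1/5 · 0.125 = 0.025; these sum to 0.18135.
Dividing through by the total gives posterior P(bag A | data) = 0.12254, P(bag B | data) = 0.13786, P(bag C | data) = 0.30635, P(bag D | data) = 0.2954, P(bag E | data) = 0.13786.
So P(white next | data) = Σ P(white next | H) P(H | data) = (0)(0.12254) + (0)(0.13786) + (1/2)(0.30635) + (2/3)(0.2954) + (1)(0.13786) = 0.48796.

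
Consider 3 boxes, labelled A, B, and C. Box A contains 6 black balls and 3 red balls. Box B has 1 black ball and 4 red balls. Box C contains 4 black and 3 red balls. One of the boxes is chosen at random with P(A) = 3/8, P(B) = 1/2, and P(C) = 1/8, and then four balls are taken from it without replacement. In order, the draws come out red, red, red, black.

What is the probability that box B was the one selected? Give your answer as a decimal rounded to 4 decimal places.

Compute the likelihood of the observed sequence for each case: P(data | box A) = (3/9)(2/8)(1/7)(6/6) = 0.011905; P(data | box B) = (4/5)(3/4)(2/3)(1/2) = 0.2; P(data | box C) = (3/7)(2/6)(1/5)(4/4) = 0.028571.
Multiplying each by its prior: 3/8 · 0.011905 = 0.0044643, 1/2 · 0.2 = 0.1, 1/8 · 0.028571 = 0.0035714; summing to 0.10804.
Hence P(box B | data) = (0.1) / (0.10804) = 0.92562.

0.9256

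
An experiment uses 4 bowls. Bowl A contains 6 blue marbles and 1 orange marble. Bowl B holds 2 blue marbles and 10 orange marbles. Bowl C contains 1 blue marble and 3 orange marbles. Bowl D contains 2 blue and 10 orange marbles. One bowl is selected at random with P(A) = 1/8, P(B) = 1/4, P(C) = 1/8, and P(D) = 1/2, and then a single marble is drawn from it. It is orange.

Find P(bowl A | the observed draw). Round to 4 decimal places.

For each hypothesis, P(data | H) works out to: P(data | bowl A) = (1/7) = 1/7; P(data | bowl B) = (10/12) = 5/6; P(data | bowl C) = (3/4) = 3/4; P(data | bowl D) = (10/12) = 5/6.
Multiplying each by its prior: 1/8 · 1/7 = 1/56, 1/4 · 5/6 = 5/24, 1/8 · 3/4 = 3/32, 1/2 · 5/6 = 5/12; these sum to 165/224.
By Bayes' rule, P(bowl A | data) = (1/56) / (165/224) = 4/165.

0.0242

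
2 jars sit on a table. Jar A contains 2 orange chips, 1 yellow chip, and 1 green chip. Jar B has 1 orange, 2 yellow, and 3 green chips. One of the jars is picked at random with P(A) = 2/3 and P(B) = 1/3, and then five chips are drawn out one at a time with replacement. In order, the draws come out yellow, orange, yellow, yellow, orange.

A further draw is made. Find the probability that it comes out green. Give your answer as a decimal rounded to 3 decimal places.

0.279

Compute the likelihood of the observed sequence for each case: P(data | jar A) = (1/4)(2/4)(1/4)(1/4)(2/4) = 0.0039062; P(data | jar B) = (2/6)(1/6)(2/6)(2/6)(1/6) = 0.0010288.
The prior-weighted likelihoods are 2/3 · 0.0039062 = 0.0026042, 1/3 · 0.0010288 = 0.00034294; these sum to 0.0029471.
The posterior is then P(jar A | data) = 0.88364, P(jar B | data) = 0.11636.
So P(green next | data) = Σ P(green next | H) P(H | data) = (1/4)(0.88364) + (1/2)(0.11636) = 0.27909.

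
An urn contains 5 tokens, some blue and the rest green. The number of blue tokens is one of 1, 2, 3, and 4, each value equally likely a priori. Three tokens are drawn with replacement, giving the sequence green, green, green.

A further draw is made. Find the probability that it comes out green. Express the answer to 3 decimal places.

For each hypothesis, P(data | H) works out to: P(data | r = 1) = (4/5)(4/5)(4/5) = 64/125; P(data | r = 2) = (3/5)(3/5)(3/5) = 27/125; P(data | r = 3) = (2/5)(2/5)(2/5) = 8/125; P(data | r = 4) = (1/5)(1/5)(1/5) = 1/125.
The prior-weighted likelihoods are 1/4 · 64/125 = 16/125, 1/4 · 27/125 = 27/500, 1/4 · 8/125 = 2/125, 1/4 · 1/125 = 1/500; these sum to 1/5.
The posterior is then P(r = 1 | data) = 16/25, P(r = 2 | data) = 27/100, P(r = 3 | data) = 2/25, P(r = 4 | data) = 1/100.
Averaging over the posterior, P(green next | data) = (4/5)(16/25) + (3/5)(27/100) + (2/5)(2/25) + (1/5)(1/100) = 177/250.

0.708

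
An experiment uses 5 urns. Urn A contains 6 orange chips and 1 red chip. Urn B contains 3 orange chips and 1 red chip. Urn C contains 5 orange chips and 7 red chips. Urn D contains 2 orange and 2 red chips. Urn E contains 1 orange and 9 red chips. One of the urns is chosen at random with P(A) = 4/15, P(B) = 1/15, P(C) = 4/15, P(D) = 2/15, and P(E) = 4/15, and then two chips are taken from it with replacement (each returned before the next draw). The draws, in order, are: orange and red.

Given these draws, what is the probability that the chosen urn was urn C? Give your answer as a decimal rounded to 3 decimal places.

Compute the likelihood of the observed sequence for each case: P(data | urn A) = (6/7)(1/7) = 0.12245; P(data | urn B) = (3/4)(1/4) = 0.1875; P(data | urn C) = (5/12)(7/12) = 0.24306; P(data | urn D) = (2/4)(2/4) = 0.25; P(data | urn E) = (1/10)(9/10) = 0.09.
Weighting by the prior gives 4/15 · 0.12245 = 0.032653, 1/15 · 0.1875 = 0.0125, 4/15 · 0.24306 = 0.064815, 2/15 · 0.25 = 0.033333, 4/15 · 0.09 = 0.024; with total 0.1673.
Therefore the posterior P(urn C | data) = (0.064815) / (0.1673) = 0.38741.

0.387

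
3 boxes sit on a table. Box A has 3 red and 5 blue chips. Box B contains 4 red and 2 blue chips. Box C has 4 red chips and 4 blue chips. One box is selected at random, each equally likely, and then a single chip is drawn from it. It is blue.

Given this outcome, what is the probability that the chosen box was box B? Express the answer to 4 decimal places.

0.2286

Compute the likelihood of this draw for each case: P(data | box A) = (5/8) = 5/8; P(data | box B) = (2/6) = 1/3; P(data | box C) = (4/8) = 1/2.
The prior-weighted likelihoods are 1/3 · 5/8 = 5/24, 1/3 · 1/3 = 1/9, 1/3 · 1/2 = 1/6; these sum to 35/72.
Hence P(box B | data) = (1/9) / (35/72) = 8/35.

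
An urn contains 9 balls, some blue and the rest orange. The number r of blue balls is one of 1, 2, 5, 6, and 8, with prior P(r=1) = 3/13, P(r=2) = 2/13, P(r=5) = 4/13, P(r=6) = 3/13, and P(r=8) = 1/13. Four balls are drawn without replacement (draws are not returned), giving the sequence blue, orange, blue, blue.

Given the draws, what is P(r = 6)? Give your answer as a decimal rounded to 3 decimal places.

Under each hypothesis, the probability of the observed sequence is: P(data | r = 1) = (1/9)(8/8)(0/7) = 0; P(data | r = 2) = (2/9)(7/8)(1/7)(0/6) = 0; P(data | r = 5) = (5/9)(4/8)(4/7)(3/6) = 5/63; P(data | r = 6) = (6/9)(3/8)(5/7)(4/6) = 5/42; P(data | r = 8) = (8/9)(1/8)(7/7)(6/6) = 1/9.
Weighting by the prior gives 3/13 · 0 = 0, 2/13 · 0 = 0, 4/13 · 5/63 = 20/819, 3/13 · 5/42 = 5/182, 1/13 · 1/9 = 1/117; summing to 11/182.
Therefore the posterior P(r = 6 | data) = (5/182) / (11/182) = 5/11.

0.455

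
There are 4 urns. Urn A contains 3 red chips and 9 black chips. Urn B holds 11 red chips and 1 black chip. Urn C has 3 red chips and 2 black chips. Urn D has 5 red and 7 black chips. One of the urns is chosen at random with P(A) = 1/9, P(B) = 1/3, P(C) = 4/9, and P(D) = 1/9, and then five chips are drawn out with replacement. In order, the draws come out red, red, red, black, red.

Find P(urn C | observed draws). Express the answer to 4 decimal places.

0.5128

Compute the likelihood of the observed sequence for each case: P(data | urn A) = (3/12)(3/12)(3/12)(9/12)(3/12) = 0.0029297; P(data | urn B) = (11/12)(11/12)(11/12)(1/12)(11/12) = 0.058839; P(data | urn C) = (3/5)(3/5)(3/5)(2/5)(3/5) = 0.05184; P(data | urn D) = (5/12)(5/12)(5/12)(7/12)(5/12) = 0.017582.
Weighting by the prior gives 1/9 · 0.0029297 = 0.00032552, 1/3 · 0.058839 = 0.019613, 4/9 · 0.05184 = 0.02304, 1/9 · 0.017582 = 0.0019536; with total 0.044932.
Hence P(urn C | data) = (0.02304) / (0.044932) = 0.51277.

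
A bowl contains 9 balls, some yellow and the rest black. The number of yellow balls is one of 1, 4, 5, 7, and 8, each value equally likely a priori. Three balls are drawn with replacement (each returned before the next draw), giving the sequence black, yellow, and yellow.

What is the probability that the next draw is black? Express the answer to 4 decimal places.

0.3568

For each hypothesis, P(data | H) works out to: P(data | r = 1) = (8/9)(1/9)(1/9) = 0.010974; P(data | r = 4) = (5/9)(4/9)(4/9) = 0.10974; P(data | r = 5) = (4/9)(5/9)(5/9) = 0.13717; P(data | r = 7) = (2/9)(7/9)(7/9) = 0.13443; P(data | r = 8) = (1/9)(8/9)(8/9) = 0.087791.
Multiplying each by its prior: 1/5 · 0.010974 = 0.0021948, 1/5 · 0.10974 = 0.021948, 1/5 · 0.13717 = 0.027435, 1/5 · 0.13443 = 0.026886, 1/5 · 0.087791 = 0.017558; with total 0.096022.
The posterior is then P(r = 1 | data) = 0.022857, P(r = 4 | data) = 0.22857, P(r = 5 | data) = 0.28571, P(r = 7 | data) = 0.28, P(r = 8 | data) = 0.18286.
The predictive probability is P(black next | data) = (8/9)(0.022857) + (5/9)(0.22857) + (4/9)(0.28571) + (2/9)(0.28) + (1/9)(0.18286) = 0.35683.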